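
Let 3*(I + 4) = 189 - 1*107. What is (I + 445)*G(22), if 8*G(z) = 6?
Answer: 1405/4 ≈ 351.25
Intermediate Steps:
G(z) = 3/4 (G(z) = (1/8)*6 = 3/4)
I = 70/3 (I = -4 + (189 - 1*107)/3 = -4 + (189 - 107)/3 = -4 + (1/3)*82 = -4 + 82/3 = 70/3 ≈ 23.333)
(I + 445)*G(22) = (70/3 + 445)*(3/4) = (1405/3)*(3/4) = 1405/4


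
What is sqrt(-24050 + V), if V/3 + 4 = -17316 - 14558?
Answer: 2*I*sqrt(29921) ≈ 345.95*I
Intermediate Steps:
V = -95634 (V = -12 + 3*(-17316 - 14558) = -12 + 3*(-31874) = -12 - 95622 = -95634)
sqrt(-24050 + V) = sqrt(-24050 - 95634) = sqrt(-119684) = 2*I*sqrt(29921)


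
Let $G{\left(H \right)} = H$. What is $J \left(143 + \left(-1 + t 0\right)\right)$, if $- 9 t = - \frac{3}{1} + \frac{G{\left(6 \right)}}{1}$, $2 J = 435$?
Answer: $30885$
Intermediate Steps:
$J = \frac{435}{2}$ ($J = \frac{1}{2} \cdot 435 = \frac{435}{2} \approx 217.5$)
$t = - \frac{1}{3}$ ($t = - \frac{- \frac{3}{1} + \frac{6}{1}}{9} = - \frac{\left(-3\right) 1 + 6 \cdot 1}{9} = - \frac{-3 + 6}{9} = \left(- \frac{1}{9}\right) 3 = - \frac{1}{3} \approx -0.33333$)
$J \left(143 + \left(-1 + t 0\right)\right) = \frac{435 \left(143 - 1\right)}{2} = \frac{435}{2} \cdot 142 = 30885$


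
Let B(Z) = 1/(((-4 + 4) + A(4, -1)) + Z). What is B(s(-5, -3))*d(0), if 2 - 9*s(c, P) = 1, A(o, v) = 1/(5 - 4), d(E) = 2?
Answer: 9/5 ≈ 1.8000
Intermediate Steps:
A(o, v) = 1 (A(o, v) = 1/1 = 1)
s(c, P) = 1/9 (s(c, P) = 2/9 - 1/9*1 = 2/9 - 1/9 = 1/9)
B(Z) = 1/(1 + Z) (B(Z) = 1/(((-4 + 4) + 1) + Z) = 1/((0 + 1) + Z) = 1/(1 + Z))
B(s(-5, -3))*d(0) = 2/(1 + 1/9) = 2/(10/9) = (9/10)*2 = 9/5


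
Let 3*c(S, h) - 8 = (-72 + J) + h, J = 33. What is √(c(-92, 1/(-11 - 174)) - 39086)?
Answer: I*√1338072070/185 ≈ 197.73*I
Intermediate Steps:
c(S, h) = -31/3 + h/3 (c(S, h) = 8/3 + ((-72 + 33) + h)/3 = 8/3 + (-39 + h)/3 = 8/3 + (-13 + h/3) = -31/3 + h/3)
√(c(-92, 1/(-11 - 174)) - 39086) = √((-31/3 + 1/(3*(-11 - 174))) - 39086) = √((-31/3 + (⅓)/(-185)) - 39086) = √((-31/3 + (⅓)*(-1/185)) - 39086) = √((-31/3 - 1/555) - 39086) = √(-1912/185 - 39086) = √(-7232822/185) = I*√1338072070/185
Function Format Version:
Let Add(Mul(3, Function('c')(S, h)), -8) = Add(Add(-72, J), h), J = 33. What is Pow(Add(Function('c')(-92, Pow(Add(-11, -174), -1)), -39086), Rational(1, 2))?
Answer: Mul(Rational(1, 185), I, Pow(1338072070, Rational(1, 2))) ≈ Mul(197.73, I)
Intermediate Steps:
Function('c')(S, h) = Add(Rational(-31, 3), Mul(Rational(1, 3), h)) (Function('c')(S, h) = Add(Rational(8, 3), Mul(Rational(1, 3), Add(Add(-72, 33), h))) = Add(Rational(8, 3), Mul(Rational(1, 3), Add(-39, h))) = Add(Rational(8, 3), Add(-13, Mul(Rational(1, 3), h))) = Add(Rational(-31, 3), Mul(Rational(1, 3), h)))
Pow(Add(Function('c')(-92, Pow(Add(-11, -174), -1)), -39086), Rational(1, 2)) = Pow(Add(Add(Rational(-31, 3), Mul(Rational(1, 3), Pow(Add(-11, -174), -1))), -39086), Rational(1, 2)) = Pow(Add(Add(Rational(-31, 3), Mul(Rational(1, 3), Pow(-185, -1))), -39086), Rational(1, 2)) = Pow(Add(Add(Rational(-31, 3), Mul(Rational(1, 3), Rational(-1, 185))), -39086), Rational(1, 2)) = Pow(Add(Add(Rational(-31, 3), Rational(-1, 555)), -39086), Rational(1, 2)) = Pow(Add(Rational(-1912, 185), -39086), Rational(1, 2)) = Pow(Rational(-7232822, 185), Rational(1, 2)) = Mul(Rational(1, 185), I, Pow(1338072070, Rational(1, 2)))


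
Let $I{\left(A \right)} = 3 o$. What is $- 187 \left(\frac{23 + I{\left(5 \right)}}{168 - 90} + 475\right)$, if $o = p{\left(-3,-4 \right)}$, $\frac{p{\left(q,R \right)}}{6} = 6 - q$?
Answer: $- \frac{6962945}{78} \approx -89269.0$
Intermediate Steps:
$p{\left(q,R \right)} = 36 - 6 q$ ($p{\left(q,R \right)} = 6 \left(6 - q\right) = 36 - 6 q$)
$o = 54$ ($o = 36 - -18 = 36 + 18 = 54$)
$I{\left(A \right)} = 162$ ($I{\left(A \right)} = 3 \cdot 54 = 162$)
$- 187 \left(\frac{23 + I{\left(5 \right)}}{168 - 90} + 475\right) = - 187 \left(\frac{23 + 162}{168 - 90} + 475\right) = - 187 \left(\frac{185}{78} + 475\right) = \left(-187\right) \frac{37235}{78} = - \frac{6962945}{78}$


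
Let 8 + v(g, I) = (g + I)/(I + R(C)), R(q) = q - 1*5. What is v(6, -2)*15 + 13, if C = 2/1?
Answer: -119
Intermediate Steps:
C = 2 (C = 2*1 = 2)
R(q) = -5 + q (R(q) = q - 5 = -5 + q)
v(g, I) = -8 + (I + g)/(-3 + I) (v(g, I) = -8 + (g + I)/(I + (-5 + 2)) = -8 + (I + g)/(I - 3) = -8 + (I + g)/(-3 + I))
v(6, -2)*15 + 13 = ((24 + 6 - 7*(-2))/(-3 - 2))*15 + 13 = ((24 + 6 + 14)/(-5))*15 + 13 = -⅕*44*15 + 13 = -44/5*15 + 13 = -132 + 13 = -119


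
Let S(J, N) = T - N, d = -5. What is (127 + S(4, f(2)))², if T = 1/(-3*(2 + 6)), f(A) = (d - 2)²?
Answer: 3500641/576 ≈ 6077.5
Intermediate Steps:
f(A) = 49 (f(A) = (-5 - 2)² = (-7)² = 49)
T = -1/24 (T = 1/(-3*8) = 1/(-24) = -1/24 ≈ -0.041667)
S(J, N) = -1/24 - N
(127 + S(4, f(2)))² = (127 + (-1/24 - 1*49))² = (127 + (-1/24 - 49))² = (127 - 1177/24)² = (1871/24)² = 3500641/576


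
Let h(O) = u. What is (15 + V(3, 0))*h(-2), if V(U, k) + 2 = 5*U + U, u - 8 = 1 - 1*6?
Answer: 93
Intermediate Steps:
u = 3 (u = 8 + (1 - 1*6) = 8 + (1 - 6) = 8 - 5 = 3)
h(O) = 3
V(U, k) = -2 + 6*U (V(U, k) = -2 + (5*U + U) = -2 + 6*U)
(15 + V(3, 0))*h(-2) = (15 + (-2 + 6*3))*3 = (15 + (-2 + 18))*3 = (15 + 16)*3 = 31*3 = 93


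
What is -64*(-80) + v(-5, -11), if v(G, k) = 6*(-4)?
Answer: 5096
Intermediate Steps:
v(G, k) = -24
-64*(-80) + v(-5, -11) = -64*(-80) - 24 = 5120 - 24 = 5096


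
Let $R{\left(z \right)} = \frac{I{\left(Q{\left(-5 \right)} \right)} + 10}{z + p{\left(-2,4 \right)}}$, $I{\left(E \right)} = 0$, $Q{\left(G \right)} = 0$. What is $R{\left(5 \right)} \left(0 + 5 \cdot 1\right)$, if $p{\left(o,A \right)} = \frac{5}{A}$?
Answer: $8$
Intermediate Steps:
$R{\left(z \right)} = \frac{10}{\frac{5}{4} + z}$ ($R{\left(z \right)} = \frac{0 + 10}{z + \frac{5}{4}} = \frac{10}{z + 5 \cdot \frac{1}{4}} = \frac{10}{z + \frac{5}{4}} = \frac{10}{\frac{5}{4} + z}$)
$R{\left(5 \right)} \left(0 + 5 \cdot 1\right) = \frac{40}{5 + 4 \cdot 5} \left(0 + 5 \cdot 1\right) = \frac{40}{5 + 20} \left(0 + 5\right) = \frac{40}{25} \cdot 5 = 40 \cdot \frac{1}{25} \cdot 5 = \frac{8}{5} \cdot 5 = 8$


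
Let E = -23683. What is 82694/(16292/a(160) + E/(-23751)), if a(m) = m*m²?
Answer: 2011202758656000/24348129823 ≈ 82602.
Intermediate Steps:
a(m) = m³
82694/(16292/a(160) + E/(-23751)) = 82694/(16292/(160³) - 23683/(-23751)) = 82694/(16292/4096000 - 23683*(-1/23751)) = 82694/(16292*(1/4096000) + 23683/23751) = 82694/(4073/1024000 + 23683/23751) = 82694/(24348129823/24321024000) = 82694*(24321024000/24348129823) = 2011202758656000/24348129823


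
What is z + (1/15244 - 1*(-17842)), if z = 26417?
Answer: 674684197/15244 ≈ 44259.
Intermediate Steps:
z + (1/15244 - 1*(-17842)) = 26417 + (1/15244 - 1*(-17842)) = 26417 + (1/15244 + 17842) = 26417 + 271983449/15244 = 674684197/15244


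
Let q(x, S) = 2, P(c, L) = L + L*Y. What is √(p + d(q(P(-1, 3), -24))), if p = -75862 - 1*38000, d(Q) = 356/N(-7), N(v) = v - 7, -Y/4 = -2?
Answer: 2*I*√1395121/7 ≈ 337.47*I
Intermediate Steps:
Y = 8 (Y = -4*(-2) = 8)
N(v) = -7 + v
P(c, L) = 9*L (P(c, L) = L + L*8 = L + 8*L = 9*L)
d(Q) = -178/7 (d(Q) = 356/(-7 - 7) = 356/(-14) = 356*(-1/14) = -178/7)
p = -113862 (p = -75862 - 38000 = -113862)
√(p + d(q(P(-1, 3), -24))) = √(-113862 - 178/7) = √(-797212/7) = 2*I*√1395121/7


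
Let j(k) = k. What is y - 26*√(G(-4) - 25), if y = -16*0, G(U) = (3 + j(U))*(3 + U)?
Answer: -52*I*√6 ≈ -127.37*I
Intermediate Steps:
G(U) = (3 + U)² (G(U) = (3 + U)*(3 + U) = (3 + U)²)
y = 0
y - 26*√(G(-4) - 25) = 0 - 26*√((9 + (-4)² + 6*(-4)) - 25) = 0 - 26*√((9 + 16 - 24) - 25) = 0 - 26*√(1 - 25) = 0 - 52*I*√6 = -52*I*√6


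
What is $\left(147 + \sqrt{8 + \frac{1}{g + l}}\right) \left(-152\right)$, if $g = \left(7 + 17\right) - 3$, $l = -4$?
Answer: $-22344 - \frac{152 \sqrt{2329}}{17} \approx -22776.0$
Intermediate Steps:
$g = 21$ ($g = 24 - 3 = 21$)
$\left(147 + \sqrt{8 + \frac{1}{g + l}}\right) \left(-152\right) = \left(147 + \sqrt{8 + \frac{1}{21 - 4}}\right) \left(-152\right) = \left(147 + \sqrt{8 + \frac{1}{17}}\right) \left(-152\right) = \left(147 + \sqrt{\frac{137}{17}}\right) \left(-152\right) = \left(147 + \frac{\sqrt{2329}}{17}\right) \left(-152\right) = -22344 - \frac{152 \sqrt{2329}}{17}$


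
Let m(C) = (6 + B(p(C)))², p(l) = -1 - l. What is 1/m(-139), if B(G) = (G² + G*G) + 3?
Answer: 1/1451381409 ≈ 6.8900e-10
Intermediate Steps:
B(G) = 3 + 2*G² (B(G) = (G² + G²) + 3 = 2*G² + 3 = 3 + 2*G²)
m(C) = (9 + 2*(-1 - C)²)² (m(C) = (6 + (3 + 2*(-1 - C)²))² = (9 + 2*(-1 - C)²)²)
1/m(-139) = 1/((9 + 2*(1 - 139)²)²) = 1/((9 + 2*(-138)²)²) = 1/((9 + 2*19044)²) = 1/((9 + 38088)²) = 1/(38097²) = 1/1451381409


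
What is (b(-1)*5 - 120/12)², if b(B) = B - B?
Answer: 100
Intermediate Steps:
b(B) = 0
(b(-1)*5 - 120/12)² = (0*5 - 120/12)² = (0 - 120*1/12)² = (0 - 10)² = (-10)² = 100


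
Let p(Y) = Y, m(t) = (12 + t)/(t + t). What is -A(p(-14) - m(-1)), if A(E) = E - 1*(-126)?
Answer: -235/2 ≈ -117.50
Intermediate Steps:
m(t) = (12 + t)/(2*t) (m(t) = (12 + t)/((2*t)) = (12 + t)*(1/(2*t)) = (12 + t)/(2*t))
A(E) = 126 + E (A(E) = E + 126 = 126 + E)
-A(p(-14) - m(-1)) = -(126 + (-14 - (12 - 1)/(2*(-1)))) = -(126 + (-14 - (-1)*11/2)) = -(126 + (-14 - 1*(-11/2))) = -(126 + (-14 + 11/2)) = -(126 - 17/2) = -1*235/2 = -235/2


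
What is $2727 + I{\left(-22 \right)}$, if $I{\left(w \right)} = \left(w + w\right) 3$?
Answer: $2595$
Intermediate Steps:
$I{\left(w \right)} = 6 w$ ($I{\left(w \right)} = 2 w 3 = 6 w$)
$2727 + I{\left(-22 \right)} = 2727 + 6 \left(-22\right) = 2727 - 132 = 2595$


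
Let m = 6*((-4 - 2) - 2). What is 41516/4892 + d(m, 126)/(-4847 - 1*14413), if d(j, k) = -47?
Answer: 199957021/23554980 ≈ 8.4890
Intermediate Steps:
m = -48 (m = 6*(-6 - 2) = 6*(-8) = -48)
41516/4892 + d(m, 126)/(-4847 - 1*14413) = 41516/4892 - 47/(-4847 - 1*14413) = 41516*(1/4892) - 47/(-4847 - 14413) = 10379/1223 - 47/(-19260) = 10379/1223 - 47*(-1/19260) = 10379/1223 + 47/19260 = 199957021/23554980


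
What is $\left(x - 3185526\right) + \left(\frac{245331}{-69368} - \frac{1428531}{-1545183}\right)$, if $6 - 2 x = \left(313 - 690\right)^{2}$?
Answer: $- \frac{116353898685147755}{35728751448} \approx -3.2566 \cdot 10^{6}$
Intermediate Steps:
$x = - \frac{142123}{2}$ ($x = 3 - \frac{\left(313 - 690\right)^{2}}{2} = 3 - \frac{\left(-377\right)^{2}}{2} = 3 - \frac{142129}{2} = - \frac{142123}{2} \approx -71062.0$)
$\left(x - 3185526\right) + \left(\frac{245331}{-69368} - \frac{1428531}{-1545183}\right) = \left(- \frac{142123}{2} - 3185526\right) + \left(\frac{245331}{-69368} - \frac{1428531}{-1545183}\right) = - \frac{6513175}{2} + \left(245331 \left(- \frac{1}{69368}\right) - - \frac{476177}{515061}\right) = - \frac{6513175}{2} + \left(- \frac{245331}{69368} + \frac{476177}{515061}\right) = - \frac{6513175}{2} - \frac{93328984055}{35728751448} = - \frac{116353898685147755}{35728751448}$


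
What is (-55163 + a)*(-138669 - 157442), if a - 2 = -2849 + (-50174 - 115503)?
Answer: 66236181257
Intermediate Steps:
a = -168524 (a = 2 + (-2849 + (-50174 - 115503)) = 2 + (-2849 - 165677) = 2 - 168526 = -168524)
(-55163 + a)*(-138669 - 157442) = (-55163 - 168524)*(-138669 - 157442) = -223687*(-296111) = 66236181257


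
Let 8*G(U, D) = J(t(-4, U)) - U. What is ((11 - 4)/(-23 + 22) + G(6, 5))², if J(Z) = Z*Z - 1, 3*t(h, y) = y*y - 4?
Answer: 208849/5184 ≈ 40.287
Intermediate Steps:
t(h, y) = -4/3 + y²/3 (t(h, y) = (y*y - 4)/3 = (y² - 4)/3 = (-4 + y²)/3 = -4/3 + y²/3)
J(Z) = -1 + Z² (J(Z) = Z² - 1 = -1 + Z²)
G(U, D) = -⅛ - U/8 + (-4/3 + U²/3)²/8 (G(U, D) = ((-1 + (-4/3 + U²/3)²) - U)/8 = (-1 + (-4/3 + U²/3)² - U)/8 = -⅛ - U/8 + (-4/3 + U²/3)²/8)
((11 - 4)/(-23 + 22) + G(6, 5))² = ((11 - 4)/(-23 + 22) + (-⅛ - ⅛*6 + (-4 + 6²)²/72))² = (7/(-1) + (-⅛ - ¾ + (-4 + 36)²/72))² = (7*(-1) + (-⅛ - ¾ + (1/72)*32²))² = (-7 + (-⅛ - ¾ + (1/72)*1024))² = (-7 + (-⅛ - ¾ + 128/9))² = (-7 + 961/72)² = (457/72)² = 208849/5184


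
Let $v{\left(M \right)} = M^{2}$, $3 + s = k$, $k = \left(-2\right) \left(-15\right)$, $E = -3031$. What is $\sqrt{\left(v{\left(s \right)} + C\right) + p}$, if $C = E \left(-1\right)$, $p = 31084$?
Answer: $2 \sqrt{8711} \approx 186.67$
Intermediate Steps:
$k = 30$
$C = 3031$ ($C = \left(-3031\right) \left(-1\right) = 3031$)
$s = 27$ ($s = -3 + 30 = 27$)
$\sqrt{\left(v{\left(s \right)} + C\right) + p} = \sqrt{\left(27^{2} + 3031\right) + 31084} = \sqrt{\left(729 + 3031\right) + 31084} = \sqrt{3760 + 31084} = \sqrt{34844} = 2 \sqrt{8711}$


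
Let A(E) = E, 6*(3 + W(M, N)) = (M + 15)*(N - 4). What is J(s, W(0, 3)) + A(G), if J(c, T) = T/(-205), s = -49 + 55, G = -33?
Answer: -13519/410 ≈ -32.973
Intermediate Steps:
W(M, N) = -3 + (-4 + N)*(15 + M)/6 (W(M, N) = -3 + ((M + 15)*(N - 4))/6 = -3 + ((15 + M)*(-4 + N))/6 = -3 + ((-4 + N)*(15 + M))/6 = -3 + (-4 + N)*(15 + M)/6)
s = 6
J(c, T) = -T/205 (J(c, T) = T*(-1/205) = -T/205)
J(s, W(0, 3)) + A(G) = -(-13 - ⅔*0 + (5/2)*3 + (⅙)*0*3)/205 - 33 = -(-13 + 0 + 15/2 + 0)/205 - 33 = -1/205*(-11/2) - 33 = 11/410 - 33 = -13519/410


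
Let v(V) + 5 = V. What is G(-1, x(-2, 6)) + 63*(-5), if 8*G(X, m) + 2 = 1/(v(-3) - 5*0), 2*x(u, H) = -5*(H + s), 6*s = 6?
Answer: -20177/64 ≈ -315.27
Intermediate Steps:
s = 1 (s = (⅙)*6 = 1)
x(u, H) = -5/2 - 5*H/2 (x(u, H) = (-5*(H + 1))/2 = (-5*(1 + H))/2 = (-5 - 5*H)/2 = -5/2 - 5*H/2)
v(V) = -5 + V
G(X, m) = -17/64 (G(X, m) = -¼ + 1/(8*((-5 - 3) - 5*0)) = -¼ + 1/(8*(-8 + 0)) = -¼ + (⅛)/(-8) = -¼ + (⅛)*(-⅛) = -¼ - 1/64 = -17/64)
G(-1, x(-2, 6)) + 63*(-5) = -17/64 + 63*(-5) = -17/64 - 315 = -20177/64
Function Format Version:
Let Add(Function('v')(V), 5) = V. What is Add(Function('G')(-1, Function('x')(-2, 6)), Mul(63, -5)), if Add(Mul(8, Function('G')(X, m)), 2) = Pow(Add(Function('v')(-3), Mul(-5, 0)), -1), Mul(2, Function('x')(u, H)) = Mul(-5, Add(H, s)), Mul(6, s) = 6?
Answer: Rational(-20177, 64) ≈ -315.27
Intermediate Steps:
s = 1 (s = Mul(Rational(1, 6), 6) = 1)
Function('x')(u, H) = Add(Rational(-5, 2), Mul(Rational(-5, 2), H)) (Function('x')(u, H) = Mul(Rational(1, 2), Mul(-5, Add(H, 1))) = Mul(Rational(1, 2), Mul(-5, Add(1, H))) = Mul(Rational(1, 2), Add(-5, Mul(-5, H))) = Add(Rational(-5, 2), Mul(Rational(-5, 2), H)))
Function('v')(V) = Add(-5, V)
Function('G')(X, m) = Rational(-17, 64) (Function('G')(X, m) = Add(Rational(-1, 4), Mul(Rational(1, 8), Pow(Add(Add(-5, -3), Mul(-5, 0)), -1))) = Add(Rational(-1, 4), Mul(Rational(1, 8), Pow(Add(-8, 0), -1))) = Add(Rational(-1, 4), Mul(Rational(1, 8), Pow(-8, -1))) = Add(Rational(-1, 4), Mul(Rational(1, 8), Rational(-1, 8))) = Add(Rational(-1, 4), Rational(-1, 64)) = Rational(-17, 64))
Add(Function('G')(-1, Function('x')(-2, 6)), Mul(63, -5)) = Add(Rational(-17, 64), Mul(63, -5)) = Add(Rational(-17, 64), -315) = Rational(-20177, 64)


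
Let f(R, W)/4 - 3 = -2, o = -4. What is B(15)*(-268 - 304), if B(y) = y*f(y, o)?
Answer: -34320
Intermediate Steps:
f(R, W) = 4 (f(R, W) = 12 + 4*(-2) = 12 - 8 = 4)
B(y) = 4*y (B(y) = y*4 = 4*y)
B(15)*(-268 - 304) = (4*15)*(-268 - 304) = 60*(-572) = -34320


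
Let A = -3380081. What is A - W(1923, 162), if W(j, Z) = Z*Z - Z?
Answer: -3406163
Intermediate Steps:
W(j, Z) = Z² - Z
A - W(1923, 162) = -3380081 - 162*(-1 + 162) = -3380081 - 162*161 = -3380081 - 1*26082 = -3380081 - 26082 = -3406163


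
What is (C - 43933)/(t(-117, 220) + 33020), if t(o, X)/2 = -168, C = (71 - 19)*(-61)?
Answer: -47105/32684 ≈ -1.4412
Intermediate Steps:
C = -3172 (C = 52*(-61) = -3172)
t(o, X) = -336 (t(o, X) = 2*(-168) = -336)
(C - 43933)/(t(-117, 220) + 33020) = (-3172 - 43933)/(-336 + 33020) = -47105/32684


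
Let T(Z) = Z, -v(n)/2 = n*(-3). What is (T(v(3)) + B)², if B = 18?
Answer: 1296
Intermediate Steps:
v(n) = 6*n (v(n) = -2*n*(-3) = -(-6)*n = 6*n)
(T(v(3)) + B)² = (6*3 + 18)² = (18 + 18)² = 36² = 1296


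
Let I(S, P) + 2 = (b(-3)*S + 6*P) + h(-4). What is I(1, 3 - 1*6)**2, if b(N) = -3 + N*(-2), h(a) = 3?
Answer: 196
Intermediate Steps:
b(N) = -3 - 2*N
I(S, P) = 1 + 3*S + 6*P (I(S, P) = -2 + (((-3 - 2*(-3))*S + 6*P) + 3) = -2 + (((-3 + 6)*S + 6*P) + 3) = -2 + ((3*S + 6*P) + 3) = -2 + (3 + 3*S + 6*P) = 1 + 3*S + 6*P)
I(1, 3 - 1*6)**2 = (1 + 3*1 + 6*(3 - 1*6))**2 = (1 + 3 + 6*(3 - 6))**2 = (1 + 3 + 6*(-3))**2 = (1 + 3 - 18)**2 = (-14)**2 = 196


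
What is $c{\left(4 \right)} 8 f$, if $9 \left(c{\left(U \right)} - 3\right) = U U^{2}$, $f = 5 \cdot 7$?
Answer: $\frac{25480}{9} \approx 2831.1$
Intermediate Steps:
$f = 35$
$c{\left(U \right)} = 3 + \frac{U^{3}}{9}$ ($c{\left(U \right)} = 3 + \frac{U U^{2}}{9} = 3 + \frac{U^{3}}{9}$)
$c{\left(4 \right)} 8 f = \left(3 + \frac{4^{3}}{9}\right) 8 \cdot 35 = \left(3 + \frac{1}{9} \cdot 64\right) 8 \cdot 35 = \left(3 + \frac{64}{9}\right) 8 \cdot 35 = \frac{91}{9} \cdot 8 \cdot 35 = \frac{728}{9} \cdot 35 = \frac{25480}{9}$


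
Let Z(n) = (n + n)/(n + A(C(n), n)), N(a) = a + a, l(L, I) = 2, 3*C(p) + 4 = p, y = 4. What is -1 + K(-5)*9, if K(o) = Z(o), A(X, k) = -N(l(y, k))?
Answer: 9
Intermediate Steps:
C(p) = -4/3 + p/3
N(a) = 2*a
A(X, k) = -4 (A(X, k) = -2*2 = -1*4 = -4)
Z(n) = 2*n/(-4 + n) (Z(n) = (n + n)/(n - 4) = (2*n)/(-4 + n) = 2*n/(-4 + n))
K(o) = 2*o/(-4 + o)
-1 + K(-5)*9 = -1 + (2*(-5)/(-4 - 5))*9 = -1 + (2*(-5)/(-9))*9 = -1 + (2*(-5)*(-1/9))*9 = -1 + (10/9)*9 = -1 + 10 = 9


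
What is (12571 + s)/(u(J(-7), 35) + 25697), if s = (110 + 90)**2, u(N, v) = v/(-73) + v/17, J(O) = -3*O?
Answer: 65240611/31891937 ≈ 2.0457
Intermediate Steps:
u(N, v) = 56*v/1241 (u(N, v) = v*(-1/73) + v*(1/17) = -v/73 + v/17 = 56*v/1241)
s = 40000 (s = 200**2 = 40000)
(12571 + s)/(u(J(-7), 35) + 25697) = (12571 + 40000)/((56/1241)*35 + 25697) = 52571/(1960/1241 + 25697) = 52571/(31891937/1241) = 52571*(1241/31891937) = 65240611/31891937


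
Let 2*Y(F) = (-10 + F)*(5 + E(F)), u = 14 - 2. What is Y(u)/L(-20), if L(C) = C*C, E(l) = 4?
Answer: 9/400 ≈ 0.022500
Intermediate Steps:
L(C) = C²
u = 12
Y(F) = -45 + 9*F/2 (Y(F) = ((-10 + F)*(5 + 4))/2 = ((-10 + F)*9)/2 = (-90 + 9*F)/2 = -45 + 9*F/2)
Y(u)/L(-20) = (-45 + (9/2)*12)/((-20)²) = (-45 + 54)/400 = 9*(1/400) = 9/400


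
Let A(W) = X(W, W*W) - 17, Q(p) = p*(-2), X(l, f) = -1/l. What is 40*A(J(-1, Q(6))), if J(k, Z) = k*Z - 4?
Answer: -685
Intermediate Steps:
Q(p) = -2*p
J(k, Z) = -4 + Z*k (J(k, Z) = Z*k - 4 = -4 + Z*k)
A(W) = -17 - 1/W (A(W) = -1/W - 17 = -17 - 1/W)
40*A(J(-1, Q(6))) = 40*(-17 - 1/(-4 - 2*6*(-1))) = 40*(-17 - 1/(-4 - 12*(-1))) = 40*(-17 - 1/(-4 + 12)) = 40*(-17 - 1/8) = 40*(-137/8) = -685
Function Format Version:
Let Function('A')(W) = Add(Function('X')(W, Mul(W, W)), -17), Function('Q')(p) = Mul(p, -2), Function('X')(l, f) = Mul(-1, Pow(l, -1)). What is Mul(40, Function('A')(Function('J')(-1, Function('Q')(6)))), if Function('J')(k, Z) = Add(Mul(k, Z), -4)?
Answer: -685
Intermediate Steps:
Function('Q')(p) = Mul(-2, p)
Function('J')(k, Z) = Add(-4, Mul(Z, k)) (Function('J')(k, Z) = Add(Mul(Z, k), -4) = Add(-4, Mul(Z, k)))
Function('A')(W) = Add(-17, Mul(-1, Pow(W, -1))) (Function('A')(W) = Add(Mul(-1, Pow(W, -1)), -17) = Add(-17, Mul(-1, Pow(W, -1))))
Mul(40, Function('A')(Function('J')(-1, Function('Q')(6)))) = Mul(40, Add(-17, Mul(-1, Pow(Add(-4, Mul(Mul(-2, 6), -1)), -1)))) = Mul(40, Add(-17, Mul(-1, Pow(Add(-4, Mul(-12, -1)), -1)))) = Mul(40, Add(-17, Mul(-1, Pow(Add(-4, 12), -1)))) = Mul(40, Add(-17, Mul(-1, Pow(8, -1)))) = Mul(40, Add(-17, Mul(-1, Rational(1, 8)))) = Mul(40, Add(-17, Rational(-1, 8))) = Mul(40, Rational(-137, 8)) = -685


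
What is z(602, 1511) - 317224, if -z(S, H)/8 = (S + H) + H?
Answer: -346216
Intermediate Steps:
z(S, H) = -16*H - 8*S (z(S, H) = -8*((S + H) + H) = -8*((H + S) + H) = -8*(S + 2*H) = -16*H - 8*S)
z(602, 1511) - 317224 = (-16*1511 - 8*602) - 317224 = (-24176 - 4816) - 317224 = -28992 - 317224 = -346216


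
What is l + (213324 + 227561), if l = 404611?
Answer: 845496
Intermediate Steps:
l + (213324 + 227561) = 404611 + (213324 + 227561) = 404611 + 440885 = 845496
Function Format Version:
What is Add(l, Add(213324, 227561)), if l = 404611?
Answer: 845496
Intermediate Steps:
Add(l, Add(213324, 227561)) = Add(404611, Add(213324, 227561)) = Add(404611, 440885) = 845496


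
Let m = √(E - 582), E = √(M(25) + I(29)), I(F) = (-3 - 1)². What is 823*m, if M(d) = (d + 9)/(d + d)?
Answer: 823*√(-14550 + 5*√417)/5 ≈ 19785.0*I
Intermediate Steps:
M(d) = (9 + d)/(2*d) (M(d) = (9 + d)/((2*d)) = (9 + d)*(1/(2*d)) = (9 + d)/(2*d))
I(F) = 16 (I(F) = (-4)² = 16)
E = √417/5 (E = √((½)*(9 + 25)/25 + 16) = √((½)*(1/25)*34 + 16) = √(17/25 + 16) = √(417/25) = √417/5 ≈ 4.0841)
m = √(-582 + √417/5) (m = √(√417/5 - 582) = √(-582 + √417/5) ≈ 24.04*I)
823*m = 823*(√(-14550 + 5*√417)/5) = 823*√(-14550 + 5*√417)/5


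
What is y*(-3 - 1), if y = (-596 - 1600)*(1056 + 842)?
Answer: 16672032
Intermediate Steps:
y = -4168008 (y = -2196*1898 = -4168008)
y*(-3 - 1) = -4168008*(-3 - 1) = -4168008*(-4) = 16672032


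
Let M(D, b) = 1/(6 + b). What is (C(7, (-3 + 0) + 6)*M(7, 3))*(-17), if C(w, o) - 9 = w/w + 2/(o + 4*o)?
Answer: -2584/135 ≈ -19.141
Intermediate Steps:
C(w, o) = 10 + 2/(5*o) (C(w, o) = 9 + (w/w + 2/(o + 4*o)) = 9 + (1 + 2/((5*o))) = 9 + (1 + 2*(1/(5*o))) = 9 + (1 + 2/(5*o)) = 10 + 2/(5*o))
(C(7, (-3 + 0) + 6)*M(7, 3))*(-17) = ((10 + 2/(5*((-3 + 0) + 6)))/(6 + 3))*(-17) = ((10 + 2/(5*(-3 + 6)))/9)*(-17) = ((10 + (2/5)/3)*(1/9))*(-17) = ((10 + (2/5)*(1/3))*(1/9))*(-17) = ((10 + 2/15)*(1/9))*(-17) = ((152/15)*(1/9))*(-17) = (152/135)*(-17) = -2584/135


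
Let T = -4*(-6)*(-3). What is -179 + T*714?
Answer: -51587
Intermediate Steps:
T = -72 (T = 24*(-3) = -72)
-179 + T*714 = -179 - 72*714 = -179 - 51408 = -51587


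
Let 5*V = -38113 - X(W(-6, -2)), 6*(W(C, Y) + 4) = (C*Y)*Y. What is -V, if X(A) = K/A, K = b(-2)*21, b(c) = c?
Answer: 152473/20 ≈ 7623.6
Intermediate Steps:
W(C, Y) = -4 + C*Y**2/6 (W(C, Y) = -4 + ((C*Y)*Y)/6 = -4 + (C*Y**2)/6 = -4 + C*Y**2/6)
K = -42 (K = -2*21 = -42)
X(A) = -42/A
V = -152473/20 (V = (-38113 - (-42)/(-4 + (1/6)*(-6)*(-2)**2))/5 = (-38113 - (-42)/(-4 + (1/6)*(-6)*4))/5 = (-38113 - (-42)/(-4 - 4))/5 = (-38113 - (-42)/(-8))/5 = (-38113 - (-42)*(-1)/8)/5 = (-38113 - 1*21/4)/5 = (-38113 - 21/4)/5 = (1/5)*(-152473/4) = -152473/20 ≈ -7623.6)
-V = -1*(-152473/20) = 152473/20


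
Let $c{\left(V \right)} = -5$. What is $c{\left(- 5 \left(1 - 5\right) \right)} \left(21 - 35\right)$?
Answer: $70$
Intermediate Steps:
$c{\left(- 5 \left(1 - 5\right) \right)} \left(21 - 35\right) = - 5 \left(21 - 35\right) = \left(-5\right) \left(-14\right) = 70$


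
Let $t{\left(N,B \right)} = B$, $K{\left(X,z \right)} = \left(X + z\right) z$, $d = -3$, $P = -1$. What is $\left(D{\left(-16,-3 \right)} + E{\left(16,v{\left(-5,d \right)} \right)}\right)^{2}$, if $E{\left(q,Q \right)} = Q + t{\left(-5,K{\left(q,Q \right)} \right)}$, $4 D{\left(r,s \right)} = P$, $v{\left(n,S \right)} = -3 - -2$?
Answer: $\frac{4225}{16} \approx 264.06$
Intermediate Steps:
$K{\left(X,z \right)} = z \left(X + z\right)$
$v{\left(n,S \right)} = -1$ ($v{\left(n,S \right)} = -3 + 2 = -1$)
$D{\left(r,s \right)} = - \frac{1}{4}$ ($D{\left(r,s \right)} = \frac{1}{4} \left(-1\right) = - \frac{1}{4}$)
$E{\left(q,Q \right)} = Q + Q \left(Q + q\right)$ ($E{\left(q,Q \right)} = Q + Q \left(q + Q\right) = Q + Q \left(Q + q\right)$)
$\left(D{\left(-16,-3 \right)} + E{\left(16,v{\left(-5,d \right)} \right)}\right)^{2} = \left(- \frac{1}{4} - \left(1 - 1 + 16\right)\right)^{2} = \left(- \frac{1}{4} - 16\right)^{2} = \left(- \frac{65}{4}\right)^{2} = \frac{4225}{16}$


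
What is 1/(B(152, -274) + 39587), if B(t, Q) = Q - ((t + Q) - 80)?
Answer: 1/39515 ≈ 2.5307e-5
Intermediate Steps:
B(t, Q) = 80 - t (B(t, Q) = Q - ((Q + t) - 80) = Q - (-80 + Q + t) = Q + (80 - Q - t) = 80 - t)
1/(B(152, -274) + 39587) = 1/((80 - 1*152) + 39587) = 1/((80 - 152) + 39587) = 1/(-72 + 39587) = 1/39515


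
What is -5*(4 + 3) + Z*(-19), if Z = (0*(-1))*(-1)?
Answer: -35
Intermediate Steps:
Z = 0 (Z = 0*(-1) = 0)
-5*(4 + 3) + Z*(-19) = -5*(4 + 3) + 0*(-19) = -5*7 + 0 = -35 + 0 = -35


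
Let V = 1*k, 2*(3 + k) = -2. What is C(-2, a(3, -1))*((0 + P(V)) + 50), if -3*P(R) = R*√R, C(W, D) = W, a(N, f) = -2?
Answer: -100 - 16*I/3 ≈ -100.0 - 5.3333*I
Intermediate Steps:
k = -4 (k = -3 + (½)*(-2) = -3 - 1 = -4)
V = -4 (V = 1*(-4) = -4)
P(R) = -R^(3/2)/3 (P(R) = -R*√R/3 = -R^(3/2)/3)
C(-2, a(3, -1))*((0 + P(V)) + 50) = -2*((0 - (-8)*I/3) + 50) = -2*((0 + 8*I/3) + 50) = -2*(8*I/3 + 50) = -2*(50 + 8*I/3) = -100 - 16*I/3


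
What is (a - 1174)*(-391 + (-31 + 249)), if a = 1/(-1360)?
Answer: 276218893/1360 ≈ 2.0310e+5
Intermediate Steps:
a = -1/1360 ≈ -0.00073529
(a - 1174)*(-391 + (-31 + 249)) = (-1/1360 - 1174)*(-391 + (-31 + 249)) = -1596641*(-391 + 218)/1360 = -1596641/1360*(-173) = 276218893/1360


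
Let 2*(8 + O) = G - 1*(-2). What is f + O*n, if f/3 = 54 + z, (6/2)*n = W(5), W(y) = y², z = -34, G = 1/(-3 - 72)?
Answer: 29/18 ≈ 1.6111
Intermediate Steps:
G = -1/75 (G = 1/(-75) = -1/75 ≈ -0.013333)
n = 25/3 (n = (⅓)*5² = (⅓)*25 = 25/3 ≈ 8.3333)
O = -1051/150 (O = -8 + (-1/75 - 1*(-2))/2 = -8 + (-1/75 + 2)/2 = -8 + (½)*(149/75) = -8 + 149/150 = -1051/150 ≈ -7.0067)
f = 60 (f = 3*(54 - 34) = 3*20 = 60)
f + O*n = 60 - 1051/150*25/3 = 60 - 1051/18 = 29/18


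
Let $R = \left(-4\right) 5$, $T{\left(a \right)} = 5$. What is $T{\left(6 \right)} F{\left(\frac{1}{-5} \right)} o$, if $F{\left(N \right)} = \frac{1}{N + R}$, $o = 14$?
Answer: $- \frac{350}{101} \approx -3.4653$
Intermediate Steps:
$R = -20$
$F{\left(N \right)} = \frac{1}{-20 + N}$ ($F{\left(N \right)} = \frac{1}{N - 20} = \frac{1}{-20 + N}$)
$T{\left(6 \right)} F{\left(\frac{1}{-5} \right)} o = \frac{5}{-20 + \frac{1}{-5}} \cdot 14 = \frac{5}{-20 - \frac{1}{5}} \cdot 14 = \frac{5}{- \frac{101}{5}} \cdot 14 = 5 \left(- \frac{5}{101}\right) 14 = \left(- \frac{25}{101}\right) 14 = - \frac{350}{101}$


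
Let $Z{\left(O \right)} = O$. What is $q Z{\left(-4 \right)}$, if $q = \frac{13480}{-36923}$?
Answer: $\frac{53920}{36923} \approx 1.4603$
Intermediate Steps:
$q = - \frac{13480}{36923}$ ($q = 13480 \left(- \frac{1}{36923}\right) = - \frac{13480}{36923} \approx -0.36508$)
$q Z{\left(-4 \right)} = \left(- \frac{13480}{36923}\right) \left(-4\right) = \frac{53920}{36923}$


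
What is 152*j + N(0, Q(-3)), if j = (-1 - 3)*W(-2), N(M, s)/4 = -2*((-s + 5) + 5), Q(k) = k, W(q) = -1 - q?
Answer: -712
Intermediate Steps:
N(M, s) = -80 + 8*s (N(M, s) = 4*(-2*((-s + 5) + 5)) = 4*(-2*((5 - s) + 5)) = 4*(-2*(10 - s)) = 4*(-20 + 2*s) = -80 + 8*s)
j = -4 (j = (-1 - 3)*(-1 - 1*(-2)) = -4*(-1 + 2) = -4*1 = -4)
152*j + N(0, Q(-3)) = 152*(-4) + (-80 + 8*(-3)) = -608 + (-80 - 24) = -608 - 104 = -712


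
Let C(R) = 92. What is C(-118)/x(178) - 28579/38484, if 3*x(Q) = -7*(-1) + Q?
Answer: 5334469/7119540 ≈ 0.74927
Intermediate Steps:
x(Q) = 7/3 + Q/3 (x(Q) = (-7*(-1) + Q)/3 = (7 + Q)/3 = 7/3 + Q/3)
C(-118)/x(178) - 28579/38484 = 92/(7/3 + (⅓)*178) - 28579/38484 = 92/(7/3 + 178/3) - 28579*1/38484 = 92/(185/3) - 28579/38484 = 92*(3/185) - 28579/38484 = 276/185 - 28579/38484 = 5334469/7119540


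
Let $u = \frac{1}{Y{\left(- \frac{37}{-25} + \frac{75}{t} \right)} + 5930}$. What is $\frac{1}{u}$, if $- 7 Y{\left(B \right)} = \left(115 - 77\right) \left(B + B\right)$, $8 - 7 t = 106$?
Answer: $\frac{7315816}{1225} \approx 5972.1$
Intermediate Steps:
$t = -14$ ($t = \frac{8}{7} - \frac{106}{7} = -14$)
$Y{\left(B \right)} = - \frac{76 B}{7}$ ($Y{\left(B \right)} = - \frac{\left(115 - 77\right) \left(B + B\right)}{7} = - \frac{38 \cdot 2 B}{7} = - \frac{76 B}{7}$)
$u = \frac{1225}{7315816}$ ($u = \frac{1}{- \frac{76 \left(- \frac{37}{-25} + \frac{75}{-14}\right)}{7} + 5930} = \frac{1}{- \frac{76 \left(\left(-37\right) \left(- \frac{1}{25}\right) + 75 \left(- \frac{1}{14}\right)\right)}{7} + 5930} = \frac{1}{- \frac{76 \left(\frac{37}{25} - \frac{75}{14}\right)}{7} + 5930} = \frac{1}{\left(- \frac{76}{7}\right) \left(- \frac{1357}{350}\right) + 5930} = \frac{1}{\frac{51566}{1225} + 5930} = \frac{1}{\frac{7315816}{1225}} = \frac{1225}{7315816} \approx 0.00016745$)
$\frac{1}{u} = \frac{1}{\frac{1225}{7315816}} = \frac{7315816}{1225}$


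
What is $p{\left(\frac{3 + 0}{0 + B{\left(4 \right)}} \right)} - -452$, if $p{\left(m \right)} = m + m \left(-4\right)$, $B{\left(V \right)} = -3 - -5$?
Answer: $\frac{895}{2} \approx 447.5$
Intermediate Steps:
$B{\left(V \right)} = 2$ ($B{\left(V \right)} = -3 + 5 = 2$)
$p{\left(m \right)} = - 3 m$ ($p{\left(m \right)} = m - 4 m = - 3 m$)
$p{\left(\frac{3 + 0}{0 + B{\left(4 \right)}} \right)} - -452 = - 3 \frac{3 + 0}{0 + 2} - -452 = - 3 \cdot \frac{3}{2} + 452 = - 3 \cdot 3 \cdot \frac{1}{2} + 452 = \left(-3\right) \frac{3}{2} + 452 = - \frac{9}{2} + 452 = \frac{895}{2}$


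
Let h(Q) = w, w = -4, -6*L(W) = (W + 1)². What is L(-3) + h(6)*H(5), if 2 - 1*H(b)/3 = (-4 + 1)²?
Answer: 250/3 ≈ 83.333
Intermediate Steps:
L(W) = -(1 + W)²/6 (L(W) = -(W + 1)²/6 = -(1 + W)²/6)
H(b) = -21 (H(b) = 6 - 3*(-4 + 1)² = 6 - 3*(-3)² = 6 - 3*9 = 6 - 27 = -21)
h(Q) = -4
L(-3) + h(6)*H(5) = -(1 - 3)²/6 - 4*(-21) = -⅙*(-2)² + 84 = -⅙*4 + 84 = -⅔ + 84 = 250/3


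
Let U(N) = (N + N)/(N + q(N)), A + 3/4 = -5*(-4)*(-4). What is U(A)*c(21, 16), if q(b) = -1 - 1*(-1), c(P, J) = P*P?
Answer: 882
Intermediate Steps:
c(P, J) = P²
A = -323/4 (A = -¾ - 5*(-4)*(-4) = -¾ + 20*(-4) = -¾ - 80 = -323/4 ≈ -80.750)
q(b) = 0 (q(b) = -1 + 1 = 0)
U(N) = 2 (U(N) = (N + N)/(N + 0) = (2*N)/N = 2)
U(A)*c(21, 16) = 2*21² = 2*441 = 882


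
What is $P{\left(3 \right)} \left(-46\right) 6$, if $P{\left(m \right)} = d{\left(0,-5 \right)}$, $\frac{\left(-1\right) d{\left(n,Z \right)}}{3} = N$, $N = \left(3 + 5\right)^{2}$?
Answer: $52992$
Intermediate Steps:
$N = 64$ ($N = 8^{2} = 64$)
$d{\left(n,Z \right)} = -192$ ($d{\left(n,Z \right)} = \left(-3\right) 64 = -192$)
$P{\left(m \right)} = -192$
$P{\left(3 \right)} \left(-46\right) 6 = \left(-192\right) \left(-46\right) 6 = 8832 \cdot 6 = 52992$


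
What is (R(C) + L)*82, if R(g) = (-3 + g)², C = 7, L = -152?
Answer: -11152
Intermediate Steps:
(R(C) + L)*82 = ((-3 + 7)² - 152)*82 = (4² - 152)*82 = (16 - 152)*82 = -136*82 = -11152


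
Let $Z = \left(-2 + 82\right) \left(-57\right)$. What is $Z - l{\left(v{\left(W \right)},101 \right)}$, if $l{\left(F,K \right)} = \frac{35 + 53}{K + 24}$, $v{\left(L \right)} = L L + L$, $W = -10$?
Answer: $- \frac{570088}{125} \approx -4560.7$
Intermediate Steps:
$v{\left(L \right)} = L + L^{2}$ ($v{\left(L \right)} = L^{2} + L = L + L^{2}$)
$l{\left(F,K \right)} = \frac{88}{24 + K}$
$Z = -4560$ ($Z = 80 \left(-57\right) = -4560$)
$Z - l{\left(v{\left(W \right)},101 \right)} = -4560 - \frac{88}{24 + 101} = -4560 - \frac{88}{125} = - \frac{570088}{125}$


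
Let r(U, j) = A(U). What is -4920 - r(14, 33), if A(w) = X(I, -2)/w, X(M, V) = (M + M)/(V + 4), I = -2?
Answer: -34439/7 ≈ -4919.9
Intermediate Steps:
X(M, V) = 2*M/(4 + V) (X(M, V) = (2*M)/(4 + V) = 2*M/(4 + V))
A(w) = -2/w (A(w) = (2*(-2)/(4 - 2))/w = (2*(-2)/2)/w = (2*(-2)*(1/2))/w = -2/w)
r(U, j) = -2/U
-4920 - r(14, 33) = -4920 - (-2)/14 = -4920 - 1*(-1/7) = -4920 + 1/7 = -34439/7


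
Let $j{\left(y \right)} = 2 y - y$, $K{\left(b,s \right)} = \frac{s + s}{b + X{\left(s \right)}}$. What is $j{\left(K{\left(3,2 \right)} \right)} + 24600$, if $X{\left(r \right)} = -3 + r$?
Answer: $24602$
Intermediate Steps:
$K{\left(b,s \right)} = \frac{2 s}{-3 + b + s}$ ($K{\left(b,s \right)} = \frac{s + s}{b + \left(-3 + s\right)} = \frac{2 s}{-3 + b + s}$)
$j{\left(y \right)} = y$
$j{\left(K{\left(3,2 \right)} \right)} + 24600 = 2 \cdot 2 \frac{1}{-3 + 3 + 2} + 24600 = 2 \cdot 2 \cdot \frac{1}{2} + 24600 = 2 + 24600 = 24602$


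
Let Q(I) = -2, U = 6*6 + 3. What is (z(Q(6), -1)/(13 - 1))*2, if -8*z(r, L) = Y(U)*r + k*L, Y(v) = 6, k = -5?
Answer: 7/48 ≈ 0.14583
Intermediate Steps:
U = 39 (U = 36 + 3 = 39)
z(r, L) = -3*r/4 + 5*L/8 (z(r, L) = -(6*r - 5*L)/8 = -(-5*L + 6*r)/8 = -3*r/4 + 5*L/8)
(z(Q(6), -1)/(13 - 1))*2 = ((-¾*(-2) + (5/8)*(-1))/(13 - 1))*2 = ((3/2 - 5/8)/12)*2 = ((7/8)*(1/12))*2 = (7/96)*2 = 7/48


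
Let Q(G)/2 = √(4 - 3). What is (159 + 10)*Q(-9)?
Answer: 338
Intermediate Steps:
Q(G) = 2 (Q(G) = 2*√(4 - 3) = 2*√1 = 2*1 = 2)
(159 + 10)*Q(-9) = (159 + 10)*2 = 169*2 = 338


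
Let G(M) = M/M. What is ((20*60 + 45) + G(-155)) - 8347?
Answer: -7101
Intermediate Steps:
G(M) = 1
((20*60 + 45) + G(-155)) - 8347 = ((20*60 + 45) + 1) - 8347 = ((1200 + 45) + 1) - 8347 = (1245 + 1) - 8347 = 1246 - 8347 = -7101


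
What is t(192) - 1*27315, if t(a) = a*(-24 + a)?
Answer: 4941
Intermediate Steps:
t(192) - 1*27315 = 192*(-24 + 192) - 1*27315 = 192*168 - 27315 = 32256 - 27315 = 4941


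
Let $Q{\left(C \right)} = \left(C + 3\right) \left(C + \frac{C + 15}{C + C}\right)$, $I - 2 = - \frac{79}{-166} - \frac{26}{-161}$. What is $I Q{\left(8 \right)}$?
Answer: $\frac{117078907}{427616} \approx 273.79$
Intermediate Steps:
$I = \frac{70487}{26726}$ ($I = 2 - \left(- \frac{79}{166} - \frac{26}{161}\right) = 2 - - \frac{17035}{26726} = 2 + \left(\frac{79}{166} + \frac{26}{161}\right) = 2 + \frac{17035}{26726} = \frac{70487}{26726} \approx 2.6374$)
$Q{\left(C \right)} = \left(3 + C\right) \left(C + \frac{15 + C}{2 C}\right)$
$I Q{\left(8 \right)} = \frac{70487 \left(9 + 8^{2} + \frac{7}{2} \cdot 8 + \frac{45}{2 \cdot 8}\right)}{26726} = \frac{70487 \left(9 + 64 + 28 + \frac{45}{2} \cdot \frac{1}{8}\right)}{26726} = \frac{70487 \left(9 + 64 + 28 + \frac{45}{16}\right)}{26726} = \frac{70487}{26726} \cdot \frac{1661}{16} = \frac{117078907}{427616}$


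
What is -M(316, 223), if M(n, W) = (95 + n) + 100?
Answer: -511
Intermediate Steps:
M(n, W) = 195 + n
-M(316, 223) = -(195 + 316) = -1*511 = -511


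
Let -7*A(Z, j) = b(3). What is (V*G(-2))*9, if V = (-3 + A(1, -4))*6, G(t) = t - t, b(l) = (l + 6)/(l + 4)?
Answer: 0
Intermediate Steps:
b(l) = (6 + l)/(4 + l)
A(Z, j) = -9/49 (A(Z, j) = -(6 + 3)/(7*(4 + 3)) = -9/(7*7) = -9/49)
G(t) = 0
V = -936/49 (V = (-3 - 9/49)*6 = -156/49*6 = -936/49 ≈ -19.102)
(V*G(-2))*9 = -936/49*0*9 = 0*9 = 0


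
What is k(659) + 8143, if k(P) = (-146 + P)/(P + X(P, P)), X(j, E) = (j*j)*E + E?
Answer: 40885359712/5020921 ≈ 8143.0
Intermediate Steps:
X(j, E) = E + E*j² (X(j, E) = j²*E + E = E*j² + E = E + E*j²)
k(P) = (-146 + P)/(P + P*(1 + P²))
k(659) + 8143 = (-146 + 659)/(659*(2 + 659²)) + 8143 = (1/659)*513/(2 + 434281) + 8143 = (1/659)*513/434283 + 8143 = (1/659)*(1/434283)*513 + 8143 = 9/5020921 + 8143 = 40885359712/5020921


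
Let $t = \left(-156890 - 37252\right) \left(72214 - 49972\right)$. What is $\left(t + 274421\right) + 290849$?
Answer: $-4317541094$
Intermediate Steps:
$t = -4318106364$ ($t = \left(-194142\right) 22242 = -4318106364$)
$\left(t + 274421\right) + 290849 = \left(-4318106364 + 274421\right) + 290849 = -4317831943 + 290849 = -4317541094$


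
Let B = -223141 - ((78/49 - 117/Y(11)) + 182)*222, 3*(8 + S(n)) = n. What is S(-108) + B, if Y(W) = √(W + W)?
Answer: -12933177/49 + 12987*√22/11 ≈ -2.5840e+5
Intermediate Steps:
Y(W) = √2*√W (Y(W) = √(2*W) = √2*√W)
S(n) = -8 + n/3
B = -12931021/49 + 12987*√22/11 (B = -223141 - ((78/49 - 117*√22/22) + 182)*222 = -223141 - (8996/49 - 117*√22/22)*222 = -223141 - (1997112/49 - 12987*√22/11) = -223141 + (-1997112/49 + 12987*√22/11) = -12931021/49 + 12987*√22/11 ≈ -2.5836e+5)
S(-108) + B = (-8 + (⅓)*(-108)) + (-12931021/49 + 12987*√22/11) = (-8 - 36) + (-12931021/49 + 12987*√22/11) = -44 + (-12931021/49 + 12987*√22/11) = -12933177/49 + 12987*√22/11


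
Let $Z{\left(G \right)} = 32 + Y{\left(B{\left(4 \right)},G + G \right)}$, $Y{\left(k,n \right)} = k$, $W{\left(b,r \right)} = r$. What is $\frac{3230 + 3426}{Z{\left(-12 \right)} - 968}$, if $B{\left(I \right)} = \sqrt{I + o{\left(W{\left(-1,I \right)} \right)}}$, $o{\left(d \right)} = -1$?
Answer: $- \frac{2076672}{292031} - \frac{6656 \sqrt{3}}{876093} \approx -7.1243$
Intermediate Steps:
$B{\left(I \right)} = \sqrt{-1 + I}$ ($B{\left(I \right)} = \sqrt{I - 1} = \sqrt{-1 + I}$)
$Z{\left(G \right)} = 32 + \sqrt{3}$ ($Z{\left(G \right)} = 32 + \sqrt{-1 + 4} = 32 + \sqrt{3}$)
$\frac{3230 + 3426}{Z{\left(-12 \right)} - 968} = \frac{3230 + 3426}{\left(32 + \sqrt{3}\right) - 968} = \frac{6656}{-936 + \sqrt{3}}$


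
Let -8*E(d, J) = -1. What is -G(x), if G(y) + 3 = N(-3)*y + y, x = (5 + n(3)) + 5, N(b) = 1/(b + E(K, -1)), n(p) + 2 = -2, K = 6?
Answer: -21/23 ≈ -0.91304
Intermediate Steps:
E(d, J) = ⅛ (E(d, J) = -⅛*(-1) = ⅛)
n(p) = -4 (n(p) = -2 - 2 = -4)
N(b) = 1/(⅛ + b) (N(b) = 1/(b + ⅛) = 1/(⅛ + b))
x = 6 (x = (5 - 4) + 5 = 1 + 5 = 6)
G(y) = -3 + 15*y/23 (G(y) = -3 + ((8/(1 + 8*(-3)))*y + y) = -3 + ((8/(1 - 24))*y + y) = -3 + ((8/(-23))*y + y) = -3 + ((8*(-1/23))*y + y) = -3 + (-8*y/23 + y) = -3 + 15*y/23)
-G(x) = -(-3 + (15/23)*6) = -(-3 + 90/23) = -1*21/23 = -21/23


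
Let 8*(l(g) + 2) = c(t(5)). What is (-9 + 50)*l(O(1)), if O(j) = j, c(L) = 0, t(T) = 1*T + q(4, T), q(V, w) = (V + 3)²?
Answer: -82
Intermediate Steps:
q(V, w) = (3 + V)²
t(T) = 49 + T (t(T) = 1*T + (3 + 4)² = T + 7² = T + 49 = 49 + T)
l(g) = -2 (l(g) = -2 + (⅛)*0 = -2 + 0 = -2)
(-9 + 50)*l(O(1)) = (-9 + 50)*(-2) = 41*(-2) = -82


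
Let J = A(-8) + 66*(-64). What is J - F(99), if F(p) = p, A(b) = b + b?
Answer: -4339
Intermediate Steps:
A(b) = 2*b
J = -4240 (J = 2*(-8) + 66*(-64) = -16 - 4224 = -4240)
J - F(99) = -4240 - 1*99 = -4240 - 99 = -4339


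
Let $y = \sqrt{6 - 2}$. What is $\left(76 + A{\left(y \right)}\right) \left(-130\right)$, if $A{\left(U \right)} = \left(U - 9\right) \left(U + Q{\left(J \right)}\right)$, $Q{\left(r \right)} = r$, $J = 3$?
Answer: $-5330$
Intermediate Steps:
$y = 2$ ($y = \sqrt{4} = 2$)
$A{\left(U \right)} = \left(-9 + U\right) \left(3 + U\right)$ ($A{\left(U \right)} = \left(U - 9\right) \left(U + 3\right) = \left(-9 + U\right) \left(3 + U\right)$)
$\left(76 + A{\left(y \right)}\right) \left(-130\right) = \left(76 - \left(39 - 4\right)\right) \left(-130\right) = \left(76 - 35\right) \left(-130\right) = 41 \left(-130\right) = -5330$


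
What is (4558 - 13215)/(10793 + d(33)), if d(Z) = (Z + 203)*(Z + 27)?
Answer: -8657/24953 ≈ -0.34693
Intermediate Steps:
d(Z) = (27 + Z)*(203 + Z) (d(Z) = (203 + Z)*(27 + Z) = (27 + Z)*(203 + Z))
(4558 - 13215)/(10793 + d(33)) = (4558 - 13215)/(10793 + (5481 + 33² + 230*33)) = -8657/(10793 + (5481 + 1089 + 7590)) = -8657/(10793 + 14160) = -8657/24953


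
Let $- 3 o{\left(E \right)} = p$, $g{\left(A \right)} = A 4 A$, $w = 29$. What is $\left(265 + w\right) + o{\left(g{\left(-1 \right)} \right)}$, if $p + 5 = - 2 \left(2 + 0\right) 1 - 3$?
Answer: $298$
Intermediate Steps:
$p = -12$ ($p = -5 - \left(3 + 2 \left(2 + 0\right) 1\right) = -5 - \left(3 + 2 \cdot 2 \cdot 1\right) = -5 - 7 = -12$)
$g{\left(A \right)} = 4 A^{2}$ ($g{\left(A \right)} = 4 A A = 4 A^{2}$)
$o{\left(E \right)} = 4$ ($o{\left(E \right)} = \left(- \frac{1}{3}\right) \left(-12\right) = 4$)
$\left(265 + w\right) + o{\left(g{\left(-1 \right)} \right)} = \left(265 + 29\right) + 4 = 294 + 4 = 298$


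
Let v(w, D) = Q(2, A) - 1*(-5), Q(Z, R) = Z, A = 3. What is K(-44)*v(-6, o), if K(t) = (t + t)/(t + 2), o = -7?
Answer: 44/3 ≈ 14.667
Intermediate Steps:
v(w, D) = 7 (v(w, D) = 2 - 1*(-5) = 2 + 5 = 7)
K(t) = 2*t/(2 + t) (K(t) = (2*t)/(2 + t) = 2*t/(2 + t))
K(-44)*v(-6, o) = (2*(-44)/(2 - 44))*7 = (2*(-44)/(-42))*7 = (2*(-44)*(-1/42))*7 = (44/21)*7 = 44/3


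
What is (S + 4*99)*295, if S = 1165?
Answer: 460495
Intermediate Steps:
(S + 4*99)*295 = (1165 + 4*99)*295 = (1165 + 396)*295 = 1561*295 = 460495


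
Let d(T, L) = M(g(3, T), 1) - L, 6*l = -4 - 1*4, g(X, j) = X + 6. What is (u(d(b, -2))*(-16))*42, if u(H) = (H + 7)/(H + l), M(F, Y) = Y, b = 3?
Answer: -4032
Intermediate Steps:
g(X, j) = 6 + X
l = -4/3 (l = (-4 - 1*4)/6 = (-4 - 4)/6 = (1/6)*(-8) = -4/3 ≈ -1.3333)
d(T, L) = 1 - L
u(H) = (7 + H)/(-4/3 + H) (u(H) = (H + 7)/(H - 4/3) = (7 + H)/(-4/3 + H))
(u(d(b, -2))*(-16))*42 = ((3*(7 + (1 - 1*(-2)))/(-4 + 3*(1 - 1*(-2))))*(-16))*42 = ((3*(7 + (1 + 2))/(-4 + 3*(1 + 2)))*(-16))*42 = ((3*(7 + 3)/(-4 + 3*3))*(-16))*42 = ((3*10/(-4 + 9))*(-16))*42 = ((3*10/5)*(-16))*42 = ((3*(1/5)*10)*(-16))*42 = (6*(-16))*42 = -96*42 = -4032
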